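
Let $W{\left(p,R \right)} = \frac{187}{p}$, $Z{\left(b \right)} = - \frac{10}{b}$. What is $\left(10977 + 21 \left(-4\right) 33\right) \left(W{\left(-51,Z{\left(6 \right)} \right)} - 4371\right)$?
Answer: $-35894140$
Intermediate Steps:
$\left(10977 + 21 \left(-4\right) 33\right) \left(W{\left(-51,Z{\left(6 \right)} \right)} - 4371\right) = \left(10977 + 21 \left(-4\right) 33\right) \left(\frac{187}{-51} - 4371\right) = \left(10977 - 2772\right) \left(187 \left(- \frac{1}{51}\right) - 4371\right) = \left(10977 - 2772\right) \left(- \frac{11}{3} - 4371\right) = 8205 \left(- \frac{13124}{3}\right) = -35894140$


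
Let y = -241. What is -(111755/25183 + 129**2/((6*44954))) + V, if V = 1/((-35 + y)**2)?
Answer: -194007491920913/43118532855216 ≈ -4.4994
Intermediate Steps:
V = 1/76176 (V = 1/((-35 - 241)**2) = 1/((-276)**2) = 1/76176 ≈ 1.3127e-5)
-(111755/25183 + 129**2/((6*44954))) + V = -(111755/25183 + 129**2/((6*44954))) + 1/76176 = -(111755*(1/25183) + 16641/269724) + 1/76176 = -(111755/25183 + 16641*(1/269724)) + 1/76176 = -(111755/25183 + 5547/89908) + 1/76176 = -1*10187358641/2264153164 + 1/76176 = -10187358641/2264153164 + 1/76176 = -194007491920913/43118532855216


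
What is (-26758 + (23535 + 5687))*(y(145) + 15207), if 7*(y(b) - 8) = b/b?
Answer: 37490112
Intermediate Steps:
y(b) = 57/7 (y(b) = 8 + (b/b)/7 = 8 + (1/7)*1 = 8 + 1/7 = 57/7)
(-26758 + (23535 + 5687))*(y(145) + 15207) = (-26758 + (23535 + 5687))*(57/7 + 15207) = (-26758 + 29222)*(106506/7) = 2464*(106506/7) = 37490112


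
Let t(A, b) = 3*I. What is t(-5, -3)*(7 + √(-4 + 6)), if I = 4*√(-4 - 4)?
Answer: I*(48 + 168*√2) ≈ 285.59*I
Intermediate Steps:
I = 8*I*√2 (I = 4*√(-8) = 4*(2*I*√2) = 8*I*√2 ≈ 11.314*I)
t(A, b) = 24*I*√2 (t(A, b) = 3*(8*I*√2) = 24*I*√2)
t(-5, -3)*(7 + √(-4 + 6)) = (24*I*√2)*(7 + √(-4 + 6)) = (24*I*√2)*(7 + √2) = 24*I*√2*(7 + √2)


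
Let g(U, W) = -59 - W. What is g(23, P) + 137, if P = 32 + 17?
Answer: 29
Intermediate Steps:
P = 49
g(23, P) + 137 = (-59 - 1*49) + 137 = (-59 - 49) + 137 = -108 + 137 = 29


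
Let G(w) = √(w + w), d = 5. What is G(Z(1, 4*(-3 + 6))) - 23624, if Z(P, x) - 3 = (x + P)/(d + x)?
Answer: -23624 + 8*√34/17 ≈ -23621.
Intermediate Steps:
Z(P, x) = 3 + (P + x)/(5 + x) (Z(P, x) = 3 + (x + P)/(5 + x) = 3 + (P + x)/(5 + x))
G(w) = √2*√w (G(w) = √(2*w) = √2*√w)
G(Z(1, 4*(-3 + 6))) - 23624 = √2*√((15 + 1 + 4*(4*(-3 + 6)))/(5 + 4*(-3 + 6))) - 23624 = √2*√((15 + 1 + 4*(4*3))/(5 + 4*3)) - 23624 = √2*√((15 + 1 + 4*12)/(5 + 12)) - 23624 = √2*√((15 + 1 + 48)/17) - 23624 = √2*√((1/17)*64) - 23624 = √2*√(64/17) - 23624 = √2*(8*√17/17) - 23624 = 8*√34/17 - 23624 = -23624 + 8*√34/17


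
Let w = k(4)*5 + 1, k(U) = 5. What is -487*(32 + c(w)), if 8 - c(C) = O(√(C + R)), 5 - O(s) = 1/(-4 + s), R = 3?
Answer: -223533/13 - 487*√29/13 ≈ -17397.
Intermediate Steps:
O(s) = 5 - 1/(-4 + s)
w = 26 (w = 5*5 + 1 = 25 + 1 = 26)
c(C) = 8 - (-21 + 5*√(3 + C))/(-4 + √(3 + C)) (c(C) = 8 - (-21 + 5*√(C + 3))/(-4 + √(C + 3)) = 8 - (-21 + 5*√(3 + C))/(-4 + √(3 + C)))
-487*(32 + c(w)) = -487*(32 + (-11 + 3*√(3 + 26))/(-4 + √(3 + 26))) = -487*(32 + (-11 + 3*√29)/(-4 + √29)) = -15584 - 487*(-11 + 3*√29)/(-4 + √29)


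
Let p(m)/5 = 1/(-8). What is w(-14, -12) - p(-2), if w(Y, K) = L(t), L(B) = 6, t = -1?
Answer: 53/8 ≈ 6.6250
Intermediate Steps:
p(m) = -5/8 (p(m) = 5/(-8) = 5*(-⅛) = -5/8)
w(Y, K) = 6
w(-14, -12) - p(-2) = 6 - 1*(-5/8) = 6 + 5/8 = 53/8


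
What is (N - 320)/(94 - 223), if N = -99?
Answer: 419/129 ≈ 3.2481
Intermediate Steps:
(N - 320)/(94 - 223) = (-99 - 320)/(94 - 223) = -419/(-129) = -419*(-1/129) = 419/129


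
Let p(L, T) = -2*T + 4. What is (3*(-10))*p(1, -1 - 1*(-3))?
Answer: 0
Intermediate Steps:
p(L, T) = 4 - 2*T
(3*(-10))*p(1, -1 - 1*(-3)) = (3*(-10))*(4 - 2*(-1 - 1*(-3))) = -30*(4 - 2*(-1 + 3)) = -30*(4 - 2*2) = -30*(4 - 4) = -30*0 = 0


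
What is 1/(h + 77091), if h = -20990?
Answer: 1/56101 ≈ 1.7825e-5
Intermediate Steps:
1/(h + 77091) = 1/(-20990 + 77091) = 1/56101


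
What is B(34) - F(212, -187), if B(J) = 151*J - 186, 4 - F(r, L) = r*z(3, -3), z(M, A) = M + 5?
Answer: 6640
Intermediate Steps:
z(M, A) = 5 + M
F(r, L) = 4 - 8*r (F(r, L) = 4 - r*(5 + 3) = 4 - r*8 = 4 - 8*r)
B(J) = -186 + 151*J
B(34) - F(212, -187) = (-186 + 151*34) - (4 - 8*212) = (-186 + 5134) - (4 - 1696) = 4948 - 1*(-1692) = 4948 + 1692 = 6640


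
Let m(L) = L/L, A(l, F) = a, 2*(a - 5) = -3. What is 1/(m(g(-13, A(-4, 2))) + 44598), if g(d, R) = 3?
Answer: 1/44599 ≈ 2.2422e-5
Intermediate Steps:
a = 7/2 (a = 5 + (½)*(-3) = 5 - 3/2 = 7/2 ≈ 3.5000)
A(l, F) = 7/2
m(L) = 1
1/(m(g(-13, A(-4, 2))) + 44598) = 1/(1 + 44598) = 1/44599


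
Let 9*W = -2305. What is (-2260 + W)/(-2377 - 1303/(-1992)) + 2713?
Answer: 38542465939/14201043 ≈ 2714.1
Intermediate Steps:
W = -2305/9 (W = (⅑)*(-2305) = -2305/9 ≈ -256.11)
(-2260 + W)/(-2377 - 1303/(-1992)) + 2713 = (-2260 - 2305/9)/(-2377 - 1303/(-1992)) + 2713 = -22645/(9*(-2377 - 1303*(-1/1992))) + 2713 = -22645/(9*(-2377 + 1303/1992)) + 2713 = -22645/(9*(-4733681/1992)) + 2713 = -22645/9*(-1992/4733681) + 2713 = 15036280/14201043 + 2713 = 38542465939/14201043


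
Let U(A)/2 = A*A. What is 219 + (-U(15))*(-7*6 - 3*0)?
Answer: 19119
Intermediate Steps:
U(A) = 2*A² (U(A) = 2*(A*A) = 2*A²)
219 + (-U(15))*(-7*6 - 3*0) = 219 + (-2*15²)*(-7*6 - 3*0) = 219 + (-2*225)*(-42 + 0) = 219 - 1*450*(-42) = 219 - 450*(-42) = 219 + 18900 = 19119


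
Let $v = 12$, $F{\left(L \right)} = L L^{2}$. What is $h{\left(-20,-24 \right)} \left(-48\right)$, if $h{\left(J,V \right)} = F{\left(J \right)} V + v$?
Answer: $-9216576$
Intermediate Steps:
$F{\left(L \right)} = L^{3}$
$h{\left(J,V \right)} = 12 + V J^{3}$ ($h{\left(J,V \right)} = J^{3} V + 12 = V J^{3} + 12 = 12 + V J^{3}$)
$h{\left(-20,-24 \right)} \left(-48\right) = \left(12 - 24 \left(-20\right)^{3}\right) \left(-48\right) = \left(12 - -192000\right) \left(-48\right) = \left(12 + 192000\right) \left(-48\right) = 192012 \left(-48\right) = -9216576$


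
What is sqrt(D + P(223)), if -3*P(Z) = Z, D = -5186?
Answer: I*sqrt(47343)/3 ≈ 72.528*I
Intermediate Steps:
P(Z) = -Z/3
sqrt(D + P(223)) = sqrt(-5186 - 1/3*223) = sqrt(-5186 - 223/3) = sqrt(-15781/3) = I*sqrt(47343)/3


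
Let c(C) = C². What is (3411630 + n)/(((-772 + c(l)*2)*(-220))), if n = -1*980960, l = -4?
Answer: 22097/1480 ≈ 14.930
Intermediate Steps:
n = -980960
(3411630 + n)/(((-772 + c(l)*2)*(-220))) = (3411630 - 980960)/(((-772 + (-4)²*2)*(-220))) = 2430670/(((-772 + 16*2)*(-220))) = 2430670/(((-772 + 32)*(-220))) = 2430670/((-740*(-220))) = 2430670/162800 = 2430670*(1/162800) = 22097/1480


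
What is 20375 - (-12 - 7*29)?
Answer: 20590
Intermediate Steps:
20375 - (-12 - 7*29) = 20375 - (-12 - 203) = 20375 - 1*(-215) = 20375 + 215 = 20590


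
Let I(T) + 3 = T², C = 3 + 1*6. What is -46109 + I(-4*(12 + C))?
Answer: -39056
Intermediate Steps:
C = 9 (C = 3 + 6 = 9)
I(T) = -3 + T²
-46109 + I(-4*(12 + C)) = -46109 + (-3 + (-4*(12 + 9))²) = -46109 + (-3 + (-4*21)²) = -46109 + (-3 + (-84)²) = -46109 + (-3 + 7056) = -46109 + 7053 = -39056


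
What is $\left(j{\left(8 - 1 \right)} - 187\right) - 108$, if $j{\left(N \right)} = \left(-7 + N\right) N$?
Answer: $-295$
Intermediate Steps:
$j{\left(N \right)} = N \left(-7 + N\right)$
$\left(j{\left(8 - 1 \right)} - 187\right) - 108 = \left(\left(8 - 1\right) \left(-7 + \left(8 - 1\right)\right) - 187\right) - 108 = \left(7 \left(-7 + 7\right) - 187\right) - 108 = \left(7 \cdot 0 - 187\right) - 108 = \left(0 - 187\right) - 108 = -187 - 108 = -295$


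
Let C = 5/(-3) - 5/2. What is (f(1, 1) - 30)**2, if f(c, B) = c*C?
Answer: 42025/36 ≈ 1167.4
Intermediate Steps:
C = -25/6 (C = 5*(-1/3) - 5*1/2 = -5/3 - 5/2 = -25/6 ≈ -4.1667)
f(c, B) = -25*c/6 (f(c, B) = c*(-25/6) = -25*c/6)
(f(1, 1) - 30)**2 = (-25/6*1 - 30)**2 = (-25/6 - 30)**2 = (-205/6)**2 = 42025/36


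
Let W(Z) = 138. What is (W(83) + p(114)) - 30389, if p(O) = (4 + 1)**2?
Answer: -30226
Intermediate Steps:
p(O) = 25 (p(O) = 5**2 = 25)
(W(83) + p(114)) - 30389 = (138 + 25) - 30389 = 163 - 30389 = -30226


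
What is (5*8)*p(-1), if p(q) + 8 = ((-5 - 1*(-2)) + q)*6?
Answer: -1280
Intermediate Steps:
p(q) = -26 + 6*q (p(q) = -8 + ((-5 - 1*(-2)) + q)*6 = -8 + ((-5 + 2) + q)*6 = -8 + (-3 + q)*6 = -8 + (-18 + 6*q) = -26 + 6*q)
(5*8)*p(-1) = (5*8)*(-26 + 6*(-1)) = 40*(-26 - 6) = 40*(-32) = -1280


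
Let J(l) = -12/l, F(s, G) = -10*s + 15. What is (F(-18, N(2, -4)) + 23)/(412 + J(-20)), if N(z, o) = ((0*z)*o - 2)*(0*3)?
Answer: 1090/2063 ≈ 0.52836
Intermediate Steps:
N(z, o) = 0 (N(z, o) = (0*o - 2)*0 = (0 - 2)*0 = -2*0 = 0)
F(s, G) = 15 - 10*s
(F(-18, N(2, -4)) + 23)/(412 + J(-20)) = ((15 - 10*(-18)) + 23)/(412 - 12/(-20)) = ((15 + 180) + 23)/(412 - 12*(-1/20)) = (195 + 23)/(412 + ⅗) = 218/(2063/5) = 218*(5/2063) = 1090/2063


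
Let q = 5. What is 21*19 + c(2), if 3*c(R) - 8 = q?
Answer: 1210/3 ≈ 403.33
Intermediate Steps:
c(R) = 13/3 (c(R) = 8/3 + (1/3)*5 = 8/3 + 5/3 = 13/3)
21*19 + c(2) = 21*19 + 13/3 = 399 + 13/3 = 1210/3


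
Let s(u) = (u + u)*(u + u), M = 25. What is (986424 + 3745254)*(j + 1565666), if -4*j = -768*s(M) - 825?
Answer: 19360817432271/2 ≈ 9.6804e+12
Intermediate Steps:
s(u) = 4*u**2 (s(u) = (2*u)*(2*u) = 4*u**2)
j = 1920825/4 (j = -(-3072*25**2 - 825)/4 = -(-3072*625 - 825)/4 = -(-768*2500 - 825)/4 = -(-1920000 - 825)/4 = -1/4*(-1920825) = 1920825/4 ≈ 4.8021e+5)
(986424 + 3745254)*(j + 1565666) = (986424 + 3745254)*(1920825/4 + 1565666) = 4731678*(8183489/4) = 19360817432271/2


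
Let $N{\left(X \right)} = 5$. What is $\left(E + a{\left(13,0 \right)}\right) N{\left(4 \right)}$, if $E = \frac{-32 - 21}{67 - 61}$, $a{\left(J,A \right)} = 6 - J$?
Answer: $- \frac{475}{6} \approx -79.167$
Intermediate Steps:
$E = - \frac{53}{6} \approx -8.8333$
$\left(E + a{\left(13,0 \right)}\right) N{\left(4 \right)} = \left(- \frac{53}{6} + \left(6 - 13\right)\right) 5 = \left(- \frac{53}{6} - 7\right) 5 = \left(- \frac{95}{6}\right) 5 = - \frac{475}{6}$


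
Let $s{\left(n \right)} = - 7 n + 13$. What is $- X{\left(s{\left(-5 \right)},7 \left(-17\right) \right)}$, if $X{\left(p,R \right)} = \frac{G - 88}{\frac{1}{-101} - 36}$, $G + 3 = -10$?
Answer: $- \frac{10201}{3637} \approx -2.8048$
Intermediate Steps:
$G = -13$ ($G = -3 - 10 = -13$)
$s{\left(n \right)} = 13 - 7 n$
$X{\left(p,R \right)} = \frac{10201}{3637}$ ($X{\left(p,R \right)} = \frac{-13 - 88}{\frac{1}{-101} - 36} = - \frac{101}{- \frac{1}{101} - 36} = - \frac{101}{- \frac{3637}{101}} = \left(-101\right) \left(- \frac{101}{3637}\right) = \frac{10201}{3637}$)
$- X{\left(s{\left(-5 \right)},7 \left(-17\right) \right)} = \left(-1\right) \frac{10201}{3637} = - \frac{10201}{3637}$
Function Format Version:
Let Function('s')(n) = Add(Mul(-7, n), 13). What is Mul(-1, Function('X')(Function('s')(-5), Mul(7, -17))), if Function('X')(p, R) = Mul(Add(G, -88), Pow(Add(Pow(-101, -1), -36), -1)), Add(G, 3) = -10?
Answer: Rational(-10201, 3637) ≈ -2.8048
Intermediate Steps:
G = -13 (G = Add(-3, -10) = -13)
Function('s')(n) = Add(13, Mul(-7, n))
Function('X')(p, R) = Rational(10201, 3637) (Function('X')(p, R) = Mul(Add(-13, -88), Pow(Add(Pow(-101, -1), -36), -1)) = Mul(-101, Pow(Add(Rational(-1, 101), -36), -1)) = Mul(-101, Pow(Rational(-3637, 101), -1)) = Mul(-101, Rational(-101, 3637)) = Rational(10201, 3637))
Mul(-1, Function('X')(Function('s')(-5), Mul(7, -17))) = Mul(-1, Rational(10201, 3637)) = Rational(-10201, 3637)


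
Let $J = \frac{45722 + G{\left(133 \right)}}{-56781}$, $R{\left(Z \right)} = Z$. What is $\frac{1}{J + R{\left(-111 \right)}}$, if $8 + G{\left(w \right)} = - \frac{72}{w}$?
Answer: $- \frac{2517291}{281445931} \approx -0.0089441$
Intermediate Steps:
$G{\left(w \right)} = -8 - \frac{72}{w}$
$J = - \frac{2026630}{2517291}$ ($J = \frac{45722 - \left(8 + \frac{72}{133}\right)}{-56781} = \left(45722 - \frac{1136}{133}\right) \left(- \frac{1}{56781}\right) = \frac{6079890}{133} \left(- \frac{1}{56781}\right) = - \frac{2026630}{2517291} \approx -0.80508$)
$\frac{1}{J + R{\left(-111 \right)}} = \frac{1}{- \frac{2026630}{2517291} - 111} = \frac{1}{- \frac{281445931}{2517291}} = - \frac{2517291}{281445931}$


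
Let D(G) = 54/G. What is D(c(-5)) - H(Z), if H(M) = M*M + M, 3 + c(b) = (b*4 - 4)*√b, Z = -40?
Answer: 6*(-2080*√5 + 263*I)/(-I + 8*√5) ≈ -1560.1 + 1.0031*I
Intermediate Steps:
c(b) = -3 + √b*(-4 + 4*b) (c(b) = -3 + (b*4 - 4)*√b = -3 + (4*b - 4)*√b = -3 + (-4 + 4*b)*√b = -3 + √b*(-4 + 4*b))
H(M) = M + M² (H(M) = M² + M = M + M²)
D(c(-5)) - H(Z) = 54/(-3 - 4*I*√5 + 4*(-5)^(3/2)) - (-40)*(1 - 40) = 54/(-3 - 4*I*√5 + 4*(-5*I*√5)) - (-40)*(-39) = 54/(-3 - 4*I*√5 - 20*I*√5) - 1*1560 = 54/(-3 - 24*I*√5) - 1560 = -1560 + 54/(-3 - 24*I*√5)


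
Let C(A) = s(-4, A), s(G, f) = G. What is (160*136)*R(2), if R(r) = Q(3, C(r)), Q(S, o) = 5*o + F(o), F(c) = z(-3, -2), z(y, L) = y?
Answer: -500480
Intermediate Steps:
F(c) = -3
C(A) = -4
Q(S, o) = -3 + 5*o (Q(S, o) = 5*o - 3 = -3 + 5*o)
R(r) = -23 (R(r) = -3 + 5*(-4) = -3 - 20 = -23)
(160*136)*R(2) = (160*136)*(-23) = 21760*(-23) = -500480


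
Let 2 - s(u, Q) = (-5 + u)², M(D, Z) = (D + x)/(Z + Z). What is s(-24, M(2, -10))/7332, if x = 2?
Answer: -839/7332 ≈ -0.11443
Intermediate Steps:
M(D, Z) = (2 + D)/(2*Z) (M(D, Z) = (D + 2)/(Z + Z) = (2 + D)/((2*Z)) = (2 + D)*(1/(2*Z)) = (2 + D)/(2*Z))
s(u, Q) = 2 - (-5 + u)²
s(-24, M(2, -10))/7332 = (2 - (-5 - 24)²)/7332 = (2 - 1*(-29)²)*(1/7332) = (2 - 1*841)*(1/7332) = (2 - 841)*(1/7332) = -839*1/7332 = -839/7332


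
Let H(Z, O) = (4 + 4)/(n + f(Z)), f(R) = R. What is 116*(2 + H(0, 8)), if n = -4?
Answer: 0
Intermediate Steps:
H(Z, O) = 8/(-4 + Z) (H(Z, O) = (4 + 4)/(-4 + Z) = 8/(-4 + Z))
116*(2 + H(0, 8)) = 116*(2 + 8/(-4 + 0)) = 116*(2 + 8/(-4)) = 116*(2 + 8*(-1/4)) = 116*(2 - 2) = 116*0 = 0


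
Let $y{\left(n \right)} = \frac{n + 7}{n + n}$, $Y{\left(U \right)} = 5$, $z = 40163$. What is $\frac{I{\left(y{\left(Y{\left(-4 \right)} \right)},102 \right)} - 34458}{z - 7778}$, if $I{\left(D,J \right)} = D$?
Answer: $- \frac{57428}{53975} \approx -1.064$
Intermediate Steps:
$y{\left(n \right)} = \frac{7 + n}{2 n}$
$\frac{I{\left(y{\left(Y{\left(-4 \right)} \right)},102 \right)} - 34458}{z - 7778} = \frac{\frac{7 + 5}{2 \cdot 5} - 34458}{40163 - 7778} = \frac{\frac{1}{2} \cdot \frac{1}{5} \cdot 12 - 34458}{32385} = \left(\frac{6}{5} - 34458\right) \frac{1}{32385} = \left(- \frac{172284}{5}\right) \frac{1}{32385} = - \frac{57428}{53975}$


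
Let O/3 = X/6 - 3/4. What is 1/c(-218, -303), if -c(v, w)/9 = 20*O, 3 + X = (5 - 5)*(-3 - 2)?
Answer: 1/675 ≈ 0.0014815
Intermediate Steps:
X = -3 (X = -3 + (5 - 5)*(-3 - 2) = -3 + 0*(-5) = -3 + 0 = -3)
O = -15/4 (O = 3*(-3/6 - 3/4) = 3*(-3*⅙ - 3*¼) = 3*(-½ - ¾) = 3*(-5/4) = -15/4 ≈ -3.7500)
c(v, w) = 675 (c(v, w) = -180*(-15)/4 = -9*(-75) = 675)
1/c(-218, -303) = 1/675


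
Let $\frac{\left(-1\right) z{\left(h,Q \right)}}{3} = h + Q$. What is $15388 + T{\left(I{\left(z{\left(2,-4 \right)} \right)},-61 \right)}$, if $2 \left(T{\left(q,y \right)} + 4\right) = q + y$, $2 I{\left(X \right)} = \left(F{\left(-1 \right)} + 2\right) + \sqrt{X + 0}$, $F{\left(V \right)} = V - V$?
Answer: $15354 + \frac{\sqrt{6}}{4} \approx 15355.0$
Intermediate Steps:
$z{\left(h,Q \right)} = - 3 Q - 3 h$ ($z{\left(h,Q \right)} = - 3 \left(h + Q\right) = - 3 \left(Q + h\right) = - 3 Q - 3 h$)
$F{\left(V \right)} = 0$
$I{\left(X \right)} = 1 + \frac{\sqrt{X}}{2}$ ($I{\left(X \right)} = \frac{\left(0 + 2\right) + \sqrt{X + 0}}{2} = \frac{2 + \sqrt{X}}{2} = 1 + \frac{\sqrt{X}}{2}$)
$T{\left(q,y \right)} = -4 + \frac{q}{2} + \frac{y}{2}$ ($T{\left(q,y \right)} = -4 + \frac{q + y}{2} = -4 + \left(\frac{q}{2} + \frac{y}{2}\right) = -4 + \frac{q}{2} + \frac{y}{2}$)
$15388 + T{\left(I{\left(z{\left(2,-4 \right)} \right)},-61 \right)} = 15388 + \left(-4 + \frac{1 + \frac{\sqrt{\left(-3\right) \left(-4\right) - 6}}{2}}{2} + \frac{1}{2} \left(-61\right)\right) = 15388 - \left(\frac{69}{2} - \frac{1 + \frac{\sqrt{12 - 6}}{2}}{2}\right) = 15388 - \left(\frac{69}{2} - \frac{1 + \frac{\sqrt{6}}{2}}{2}\right) = 15388 - \left(34 - \frac{\sqrt{6}}{4}\right) = 15354 + \frac{\sqrt{6}}{4}$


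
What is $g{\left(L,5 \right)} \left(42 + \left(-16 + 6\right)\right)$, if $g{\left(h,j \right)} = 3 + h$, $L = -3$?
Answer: $0$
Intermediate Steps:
$g{\left(L,5 \right)} \left(42 + \left(-16 + 6\right)\right) = \left(3 - 3\right) \left(42 + \left(-16 + 6\right)\right) = 0 \left(42 - 10\right) = 0 \cdot 32 = 0$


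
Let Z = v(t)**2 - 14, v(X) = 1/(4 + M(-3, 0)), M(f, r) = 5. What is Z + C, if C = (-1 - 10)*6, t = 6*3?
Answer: -6479/81 ≈ -79.988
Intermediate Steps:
t = 18
v(X) = 1/9 (v(X) = 1/(4 + 5) = 1/9)
C = -66 (C = -11*6 = -66)
Z = -1133/81 (Z = (1/9)**2 - 14 = 1/81 - 14 = -1133/81 ≈ -13.988)
Z + C = -1133/81 - 66 = -6479/81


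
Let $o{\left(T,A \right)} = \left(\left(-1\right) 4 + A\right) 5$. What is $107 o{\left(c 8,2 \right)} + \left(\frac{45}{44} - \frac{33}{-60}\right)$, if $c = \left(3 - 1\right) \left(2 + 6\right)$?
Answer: $- \frac{117527}{110} \approx -1068.4$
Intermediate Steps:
$c = 16$ ($c = 2 \cdot 8 = 16$)
$o{\left(T,A \right)} = -20 + 5 A$ ($o{\left(T,A \right)} = \left(-4 + A\right) 5 = -20 + 5 A$)
$107 o{\left(c 8,2 \right)} + \left(\frac{45}{44} - \frac{33}{-60}\right) = 107 \left(-20 + 5 \cdot 2\right) + \left(\frac{45}{44} - \frac{33}{-60}\right) = 107 \left(-20 + 10\right) + \left(45 \cdot \frac{1}{44} - - \frac{11}{20}\right) = 107 \left(-10\right) + \left(\frac{45}{44} + \frac{11}{20}\right) = -1070 + \frac{173}{110} = - \frac{117527}{110}$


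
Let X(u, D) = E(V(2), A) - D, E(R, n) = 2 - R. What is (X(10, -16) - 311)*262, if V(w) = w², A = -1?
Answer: -77814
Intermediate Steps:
X(u, D) = -2 - D (X(u, D) = (2 - 1*2²) - D = (2 - 1*4) - D = (2 - 4) - D = -2 - D)
(X(10, -16) - 311)*262 = ((-2 - 1*(-16)) - 311)*262 = ((-2 + 16) - 311)*262 = (14 - 311)*262 = -297*262 = -77814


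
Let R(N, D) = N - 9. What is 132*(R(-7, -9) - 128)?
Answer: -19008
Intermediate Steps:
R(N, D) = -9 + N
132*(R(-7, -9) - 128) = 132*((-9 - 7) - 128) = 132*(-16 - 128) = 132*(-144) = -19008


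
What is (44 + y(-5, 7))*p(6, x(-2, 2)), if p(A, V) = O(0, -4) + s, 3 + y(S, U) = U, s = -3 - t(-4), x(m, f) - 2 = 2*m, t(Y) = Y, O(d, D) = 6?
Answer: 336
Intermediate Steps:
x(m, f) = 2 + 2*m
s = 1 (s = -3 - 1*(-4) = -3 + 4 = 1)
y(S, U) = -3 + U
p(A, V) = 7 (p(A, V) = 6 + 1 = 7)
(44 + y(-5, 7))*p(6, x(-2, 2)) = (44 + (-3 + 7))*7 = (44 + 4)*7 = 48*7 = 336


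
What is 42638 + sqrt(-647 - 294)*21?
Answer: 42638 + 21*I*sqrt(941) ≈ 42638.0 + 644.19*I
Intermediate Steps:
42638 + sqrt(-647 - 294)*21 = 42638 + sqrt(-941)*21 = 42638 + (I*sqrt(941))*21 = 42638 + 21*I*sqrt(941)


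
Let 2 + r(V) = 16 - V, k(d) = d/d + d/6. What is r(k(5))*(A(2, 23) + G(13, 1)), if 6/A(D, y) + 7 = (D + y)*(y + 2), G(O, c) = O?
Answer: 48910/309 ≈ 158.28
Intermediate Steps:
k(d) = 1 + d/6 (k(d) = 1 + d*(⅙) = 1 + d/6)
A(D, y) = 6/(-7 + (2 + y)*(D + y)) (A(D, y) = 6/(-7 + (D + y)*(y + 2)) = 6/(-7 + (D + y)*(2 + y)) = 6/(-7 + (2 + y)*(D + y)))
r(V) = 14 - V (r(V) = -2 + (16 - V) = 14 - V)
r(k(5))*(A(2, 23) + G(13, 1)) = (14 - (1 + (⅙)*5))*(6/(-7 + 23² + 2*2 + 2*23 + 2*23) + 13) = (14 - (1 + ⅚))*(6/(-7 + 529 + 4 + 46 + 46) + 13) = (14 - 1*11/6)*(6/618 + 13) = (14 - 11/6)*(6*(1/618) + 13) = 73*(1/103 + 13)/6 = (73/6)*(1340/103) = 48910/309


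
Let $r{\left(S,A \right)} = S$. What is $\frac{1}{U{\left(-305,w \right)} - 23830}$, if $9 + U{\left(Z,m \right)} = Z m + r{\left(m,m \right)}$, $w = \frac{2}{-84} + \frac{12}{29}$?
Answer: $- \frac{609}{14590151} \approx -4.174 \cdot 10^{-5}$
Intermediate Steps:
$w = \frac{475}{1218}$ ($w = 2 \left(- \frac{1}{84}\right) + 12 \cdot \frac{1}{29} = - \frac{1}{42} + \frac{12}{29} = \frac{475}{1218} \approx 0.38998$)
$U{\left(Z,m \right)} = -9 + m + Z m$ ($U{\left(Z,m \right)} = -9 + \left(Z m + m\right) = -9 + \left(m + Z m\right) = -9 + m + Z m$)
$\frac{1}{U{\left(-305,w \right)} - 23830} = \frac{1}{\left(-9 + \frac{475}{1218} - \frac{144875}{1218}\right) - 23830} = \frac{1}{- \frac{77681}{609} - 23830} = \frac{1}{- \frac{14590151}{609}} = - \frac{609}{14590151}$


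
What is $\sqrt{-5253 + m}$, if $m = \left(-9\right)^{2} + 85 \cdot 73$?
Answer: $\sqrt{1033} \approx 32.14$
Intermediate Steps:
$m = 6286$ ($m = 81 + 6205 = 6286$)
$\sqrt{-5253 + m} = \sqrt{-5253 + 6286} = \sqrt{1033}$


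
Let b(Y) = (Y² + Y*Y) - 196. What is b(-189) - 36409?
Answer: 34837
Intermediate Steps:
b(Y) = -196 + 2*Y² (b(Y) = (Y² + Y²) - 196 = 2*Y² - 196 = -196 + 2*Y²)
b(-189) - 36409 = (-196 + 2*(-189)²) - 36409 = (-196 + 2*35721) - 36409 = (-196 + 71442) - 36409 = 71246 - 36409 = 34837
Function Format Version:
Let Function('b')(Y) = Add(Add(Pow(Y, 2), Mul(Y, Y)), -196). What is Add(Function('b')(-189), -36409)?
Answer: 34837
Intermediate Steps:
Function('b')(Y) = Add(-196, Mul(2, Pow(Y, 2))) (Function('b')(Y) = Add(Add(Pow(Y, 2), Pow(Y, 2)), -196) = Add(Mul(2, Pow(Y, 2)), -196) = Add(-196, Mul(2, Pow(Y, 2))))
Add(Function('b')(-189), -36409) = Add(Add(-196, Mul(2, Pow(-189, 2))), -36409) = Add(Add(-196, Mul(2, 35721)), -36409) = Add(Add(-196, 71442), -36409) = Add(71246, -36409) = 34837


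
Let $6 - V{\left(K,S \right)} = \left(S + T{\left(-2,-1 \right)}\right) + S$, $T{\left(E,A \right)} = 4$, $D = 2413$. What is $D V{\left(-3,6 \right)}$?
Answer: $-24130$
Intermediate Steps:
$V{\left(K,S \right)} = 2 - 2 S$ ($V{\left(K,S \right)} = 6 - \left(\left(S + 4\right) + S\right) = 6 - \left(\left(4 + S\right) + S\right) = 6 - \left(4 + 2 S\right) = 2 - 2 S$)
$D V{\left(-3,6 \right)} = 2413 \left(2 - 12\right) = 2413 \left(-10\right) = -24130$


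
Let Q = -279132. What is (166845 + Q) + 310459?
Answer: 198172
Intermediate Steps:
(166845 + Q) + 310459 = (166845 - 279132) + 310459 = -112287 + 310459 = 198172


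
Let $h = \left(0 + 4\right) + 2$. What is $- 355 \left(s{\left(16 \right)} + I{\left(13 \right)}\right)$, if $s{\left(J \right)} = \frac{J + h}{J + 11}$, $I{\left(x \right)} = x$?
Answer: $- \frac{132415}{27} \approx -4904.3$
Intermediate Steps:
$h = 6$ ($h = 4 + 2 = 6$)
$s{\left(J \right)} = \frac{6 + J}{11 + J}$ ($s{\left(J \right)} = \frac{J + 6}{J + 11} = \frac{6 + J}{11 + J}$)
$- 355 \left(s{\left(16 \right)} + I{\left(13 \right)}\right) = - 355 \left(\frac{6 + 16}{11 + 16} + 13\right) = - 355 \left(\frac{1}{27} \cdot 22 + 13\right) = - 355 \left(\frac{22}{27} + 13\right) = \left(-355\right) \frac{373}{27} = - \frac{132415}{27}$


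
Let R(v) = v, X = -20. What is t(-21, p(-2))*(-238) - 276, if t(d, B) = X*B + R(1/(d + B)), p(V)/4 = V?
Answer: -1112086/29 ≈ -38348.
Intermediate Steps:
p(V) = 4*V
t(d, B) = 1/(B + d) - 20*B (t(d, B) = -20*B + 1/(d + B) = -20*B + 1/(B + d) = 1/(B + d) - 20*B)
t(-21, p(-2))*(-238) - 276 = ((1 - 20*4*(-2)*(4*(-2) - 21))/(4*(-2) - 21))*(-238) - 276 = ((1 - 20*(-8)*(-8 - 21))/(-8 - 21))*(-238) - 276 = ((1 - 20*(-8)*(-29))/(-29))*(-238) - 276 = -(1 - 4640)/29*(-238) - 276 = -1/29*(-4639)*(-238) - 276 = (4639/29)*(-238) - 276 = -1104082/29 - 276 = -1112086/29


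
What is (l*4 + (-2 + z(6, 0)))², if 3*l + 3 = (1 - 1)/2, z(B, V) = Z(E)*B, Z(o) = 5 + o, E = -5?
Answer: 36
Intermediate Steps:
z(B, V) = 0 (z(B, V) = (5 - 5)*B = 0*B = 0)
l = -1 (l = -1 + ((1 - 1)/2)/3 = -1 + (0*(½))/3 = -1 + (⅓)*0 = -1 + 0 = -1)
(l*4 + (-2 + z(6, 0)))² = (-1*4 + (-2 + 0))² = (-4 - 2)² = (-6)² = 36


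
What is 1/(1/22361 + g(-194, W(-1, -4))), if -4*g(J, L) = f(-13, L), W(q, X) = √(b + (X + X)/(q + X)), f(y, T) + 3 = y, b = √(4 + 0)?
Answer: 22361/89445 ≈ 0.25000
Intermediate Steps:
b = 2 (b = √4 = 2)
f(y, T) = -3 + y
W(q, X) = √(2 + 2*X/(X + q)) (W(q, X) = √(2 + (X + X)/(q + X)) = √(2 + (2*X)/(X + q)) = √(2 + 2*X/(X + q)))
g(J, L) = 4 (g(J, L) = -(-3 - 13)/4 = -¼*(-16) = 4)
1/(1/22361 + g(-194, W(-1, -4))) = 1/(1/22361 + 4) = 1/(89445/22361) = 22361/89445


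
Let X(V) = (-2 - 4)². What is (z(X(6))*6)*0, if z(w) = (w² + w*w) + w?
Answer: 0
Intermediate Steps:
X(V) = 36 (X(V) = (-6)² = 36)
z(w) = w + 2*w² (z(w) = (w² + w²) + w = 2*w² + w = w + 2*w²)
(z(X(6))*6)*0 = ((36*(1 + 2*36))*6)*0 = ((36*(1 + 72))*6)*0 = ((36*73)*6)*0 = (2628*6)*0 = 15768*0 = 0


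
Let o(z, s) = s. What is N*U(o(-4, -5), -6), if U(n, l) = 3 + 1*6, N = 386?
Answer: 3474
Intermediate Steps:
U(n, l) = 9 (U(n, l) = 3 + 6 = 9)
N*U(o(-4, -5), -6) = 386*9 = 3474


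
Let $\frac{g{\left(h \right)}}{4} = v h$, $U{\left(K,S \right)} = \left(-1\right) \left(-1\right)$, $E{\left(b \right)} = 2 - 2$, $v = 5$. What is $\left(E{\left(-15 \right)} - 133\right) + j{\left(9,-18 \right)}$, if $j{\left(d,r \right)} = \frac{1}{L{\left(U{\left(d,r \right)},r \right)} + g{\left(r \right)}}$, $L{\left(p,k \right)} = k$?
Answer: $- \frac{50275}{378} \approx -133.0$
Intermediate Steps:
$E{\left(b \right)} = 0$
$U{\left(K,S \right)} = 1$
$g{\left(h \right)} = 20 h$ ($g{\left(h \right)} = 4 \cdot 5 h = 20 h$)
$j{\left(d,r \right)} = \frac{1}{21 r}$ ($j{\left(d,r \right)} = \frac{1}{r + 20 r} = \frac{1}{21 r}$)
$\left(E{\left(-15 \right)} - 133\right) + j{\left(9,-18 \right)} = \left(0 - 133\right) + \frac{1}{21 \left(-18\right)} = -133 + \frac{1}{21} \left(- \frac{1}{18}\right) = -133 - \frac{1}{378} = - \frac{50275}{378}$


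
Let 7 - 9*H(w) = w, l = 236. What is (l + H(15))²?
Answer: 4477456/81 ≈ 55277.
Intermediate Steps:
H(w) = 7/9 - w/9
(l + H(15))² = (236 + (7/9 - ⅑*15))² = (236 + (7/9 - 5/3))² = (236 - 8/9)² = (2116/9)² = 4477456/81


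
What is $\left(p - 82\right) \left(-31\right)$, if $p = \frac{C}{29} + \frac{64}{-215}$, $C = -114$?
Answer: $\frac{16666716}{6235} \approx 2673.1$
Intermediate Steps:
$p = - \frac{26366}{6235}$ ($p = - \frac{114}{29} + \frac{64}{-215} = \left(-114\right) \frac{1}{29} + 64 \left(- \frac{1}{215}\right) = - \frac{114}{29} - \frac{64}{215} = - \frac{26366}{6235} \approx -4.2287$)
$\left(p - 82\right) \left(-31\right) = \left(- \frac{26366}{6235} - 82\right) \left(-31\right) = \left(- \frac{537636}{6235}\right) \left(-31\right) = \frac{16666716}{6235}$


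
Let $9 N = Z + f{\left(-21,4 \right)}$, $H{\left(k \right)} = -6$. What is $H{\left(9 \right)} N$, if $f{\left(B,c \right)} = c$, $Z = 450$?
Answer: $- \frac{908}{3} \approx -302.67$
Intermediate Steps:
$N = \frac{454}{9}$ ($N = \frac{450 + 4}{9} = \frac{1}{9} \cdot 454 = \frac{454}{9} \approx 50.444$)
$H{\left(9 \right)} N = \left(-6\right) \frac{454}{9} = - \frac{908}{3}$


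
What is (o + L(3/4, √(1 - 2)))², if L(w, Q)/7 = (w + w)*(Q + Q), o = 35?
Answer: 784 + 1470*I ≈ 784.0 + 1470.0*I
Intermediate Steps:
L(w, Q) = 28*Q*w (L(w, Q) = 7*((w + w)*(Q + Q)) = 7*((2*w)*(2*Q)) = 7*(4*Q*w) = 28*Q*w)
(o + L(3/4, √(1 - 2)))² = (35 + 28*√(1 - 2)*(3/4))² = (35 + 28*√(-1)*(3*(¼)))² = (35 + 28*I*(¾))² = (35 + 21*I)²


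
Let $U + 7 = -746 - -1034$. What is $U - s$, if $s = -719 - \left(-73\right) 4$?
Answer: $708$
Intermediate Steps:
$U = 281$ ($U = -7 - -288 = -7 + \left(-746 + 1034\right) = -7 + 288 = 281$)
$s = -427$ ($s = -719 - -292 = -719 + 292 = -427$)
$U - s = 281 - -427 = 281 + 427 = 708$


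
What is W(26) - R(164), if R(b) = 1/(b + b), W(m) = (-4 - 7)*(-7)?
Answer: 25255/328 ≈ 76.997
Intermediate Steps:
W(m) = 77 (W(m) = -11*(-7) = 77)
R(b) = 1/(2*b)
W(26) - R(164) = 77 - 1/(2*164) = 77 - 1*1/328 = 77 - 1/328 = 25255/328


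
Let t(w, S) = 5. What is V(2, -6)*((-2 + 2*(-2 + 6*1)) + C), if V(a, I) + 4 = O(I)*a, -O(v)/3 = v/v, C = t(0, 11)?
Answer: -110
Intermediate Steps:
C = 5
O(v) = -3 (O(v) = -3*v/v = -3*1 = -3)
V(a, I) = -4 - 3*a
V(2, -6)*((-2 + 2*(-2 + 6*1)) + C) = (-4 - 3*2)*((-2 + 2*(-2 + 6*1)) + 5) = (-4 - 6)*((-2 + 2*(-2 + 6)) + 5) = -10*((-2 + 2*4) + 5) = -10*((-2 + 8) + 5) = -10*(6 + 5) = -10*11 = -110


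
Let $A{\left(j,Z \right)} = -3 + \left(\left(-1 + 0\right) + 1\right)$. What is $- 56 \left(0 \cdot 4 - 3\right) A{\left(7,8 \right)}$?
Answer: $-504$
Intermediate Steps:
$A{\left(j,Z \right)} = -3$ ($A{\left(j,Z \right)} = -3 + \left(-1 + 1\right) = -3 + 0 = -3$)
$- 56 \left(0 \cdot 4 - 3\right) A{\left(7,8 \right)} = - 56 \left(0 \cdot 4 - 3\right) \left(-3\right) = - 56 \left(0 - 3\right) \left(-3\right) = \left(-56\right) \left(-3\right) \left(-3\right) = 168 \left(-3\right) = -504$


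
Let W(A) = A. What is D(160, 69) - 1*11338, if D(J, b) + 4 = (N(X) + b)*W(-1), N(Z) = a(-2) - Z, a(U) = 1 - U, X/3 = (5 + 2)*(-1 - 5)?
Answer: -11540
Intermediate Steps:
X = -126 (X = 3*((5 + 2)*(-1 - 5)) = 3*(7*(-6)) = 3*(-42) = -126)
N(Z) = 3 - Z (N(Z) = (1 - 1*(-2)) - Z = (1 + 2) - Z = 3 - Z)
D(J, b) = -133 - b (D(J, b) = -4 + ((3 - 1*(-126)) + b)*(-1) = -4 + ((3 + 126) + b)*(-1) = -4 + (129 + b)*(-1) = -4 + (-129 - b) = -133 - b)
D(160, 69) - 1*11338 = (-133 - 1*69) - 1*11338 = (-133 - 69) - 11338 = -202 - 11338 = -11540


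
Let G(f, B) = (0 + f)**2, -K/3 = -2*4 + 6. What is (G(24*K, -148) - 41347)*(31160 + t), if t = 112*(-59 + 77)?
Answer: -683790536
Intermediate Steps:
K = 6 (K = -3*(-2*4 + 6) = -3*(-8 + 6) = -3*(-2) = 6)
t = 2016 (t = 112*18 = 2016)
G(f, B) = f**2
(G(24*K, -148) - 41347)*(31160 + t) = ((24*6)**2 - 41347)*(31160 + 2016) = (144**2 - 41347)*33176 = (20736 - 41347)*33176 = -20611*33176 = -683790536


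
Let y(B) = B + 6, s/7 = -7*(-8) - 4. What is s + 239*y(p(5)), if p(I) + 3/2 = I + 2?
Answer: 6225/2 ≈ 3112.5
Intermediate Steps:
p(I) = ½ + I (p(I) = -3/2 + (I + 2) = -3/2 + (2 + I) = ½ + I)
s = 364 (s = 7*(-7*(-8) - 4) = 7*(56 - 4) = 7*52 = 364)
y(B) = 6 + B
s + 239*y(p(5)) = 364 + 239*(6 + (½ + 5)) = 364 + 239*(6 + 11/2) = 364 + 239*(23/2) = 364 + 5497/2 = 6225/2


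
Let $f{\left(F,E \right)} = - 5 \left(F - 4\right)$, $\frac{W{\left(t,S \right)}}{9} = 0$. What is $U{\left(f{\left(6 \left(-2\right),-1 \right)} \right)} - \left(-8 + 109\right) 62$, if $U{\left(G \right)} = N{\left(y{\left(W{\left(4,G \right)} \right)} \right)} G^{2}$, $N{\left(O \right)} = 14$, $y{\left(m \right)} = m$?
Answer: $83338$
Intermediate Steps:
$W{\left(t,S \right)} = 0$ ($W{\left(t,S \right)} = 9 \cdot 0 = 0$)
$f{\left(F,E \right)} = 20 - 5 F$ ($f{\left(F,E \right)} = - 5 \left(-4 + F\right) = 20 - 5 F$)
$U{\left(G \right)} = 14 G^{2}$
$U{\left(f{\left(6 \left(-2\right),-1 \right)} \right)} - \left(-8 + 109\right) 62 = 14 \left(20 - 5 \cdot 6 \left(-2\right)\right)^{2} - \left(-8 + 109\right) 62 = 14 \left(20 - -60\right)^{2} - 101 \cdot 62 = 14 \left(20 + 60\right)^{2} - 6262 = 14 \cdot 80^{2} - 6262 = 14 \cdot 6400 - 6262 = 89600 - 6262 = 83338$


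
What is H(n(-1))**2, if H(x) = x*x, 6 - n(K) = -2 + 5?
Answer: 81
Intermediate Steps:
n(K) = 3 (n(K) = 6 - (-2 + 5) = 6 - 1*3 = 6 - 3 = 3)
H(x) = x**2
H(n(-1))**2 = (3**2)**2 = 9**2 = 81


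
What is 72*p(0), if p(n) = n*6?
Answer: 0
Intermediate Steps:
p(n) = 6*n
72*p(0) = 72*(6*0) = 72*0 = 0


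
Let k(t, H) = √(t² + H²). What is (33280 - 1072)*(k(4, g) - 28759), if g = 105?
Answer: -926269872 + 32208*√11041 ≈ -9.2289e+8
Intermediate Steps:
k(t, H) = √(H² + t²)
(33280 - 1072)*(k(4, g) - 28759) = (33280 - 1072)*(√(105² + 4²) - 28759) = 32208*(√(11025 + 16) - 28759) = 32208*(√11041 - 28759) = 32208*(-28759 + √11041) = -926269872 + 32208*√11041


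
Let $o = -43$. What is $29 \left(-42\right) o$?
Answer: $52374$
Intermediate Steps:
$29 \left(-42\right) o = 29 \left(-42\right) \left(-43\right) = \left(-1218\right) \left(-43\right) = 52374$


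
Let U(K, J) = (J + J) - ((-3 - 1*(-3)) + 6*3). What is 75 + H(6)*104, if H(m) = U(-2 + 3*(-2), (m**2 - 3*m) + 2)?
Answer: 2363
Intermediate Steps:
U(K, J) = -18 + 2*J (U(K, J) = 2*J - ((-3 + 3) + 18) = 2*J - (0 + 18) = 2*J - 1*18 = 2*J - 18 = -18 + 2*J)
H(m) = -14 - 6*m + 2*m**2 (H(m) = -18 + 2*((m**2 - 3*m) + 2) = -18 + 2*(2 + m**2 - 3*m) = -18 + (4 - 6*m + 2*m**2) = -14 - 6*m + 2*m**2)
75 + H(6)*104 = 75 + (-14 - 6*6 + 2*6**2)*104 = 75 + (-14 - 36 + 2*36)*104 = 75 + (-14 - 36 + 72)*104 = 75 + 22*104 = 75 + 2288 = 2363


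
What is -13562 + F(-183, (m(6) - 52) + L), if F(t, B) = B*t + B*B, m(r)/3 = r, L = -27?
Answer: 1322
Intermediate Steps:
m(r) = 3*r
F(t, B) = B**2 + B*t (F(t, B) = B*t + B**2 = B**2 + B*t)
-13562 + F(-183, (m(6) - 52) + L) = -13562 + ((3*6 - 52) - 27)*(((3*6 - 52) - 27) - 183) = -13562 + ((18 - 52) - 27)*(((18 - 52) - 27) - 183) = -13562 + (-34 - 27)*((-34 - 27) - 183) = -13562 - 61*(-61 - 183) = -13562 - 61*(-244) = -13562 + 14884 = 1322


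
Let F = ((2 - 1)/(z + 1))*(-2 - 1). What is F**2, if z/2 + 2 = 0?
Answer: 1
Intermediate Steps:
z = -4 (z = -4 + 2*0 = -4 + 0 = -4)
F = 1 (F = ((2 - 1)/(-4 + 1))*(-2 - 1) = (1/(-3))*(-3) = (1*(-1/3))*(-3) = -1/3*(-3) = 1)
F**2 = 1**2 = 1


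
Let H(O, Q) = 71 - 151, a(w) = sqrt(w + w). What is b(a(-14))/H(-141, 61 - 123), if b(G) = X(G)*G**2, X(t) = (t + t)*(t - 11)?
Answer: -98/5 - 77*I*sqrt(7)/5 ≈ -19.6 - 40.745*I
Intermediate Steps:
X(t) = 2*t*(-11 + t) (X(t) = (2*t)*(-11 + t) = 2*t*(-11 + t))
a(w) = sqrt(2)*sqrt(w) (a(w) = sqrt(2*w) = sqrt(2)*sqrt(w))
b(G) = 2*G**3*(-11 + G) (b(G) = (2*G*(-11 + G))*G**2 = 2*G**3*(-11 + G))
H(O, Q) = -80
b(a(-14))/H(-141, 61 - 123) = (2*(sqrt(2)*sqrt(-14))**3*(-11 + sqrt(2)*sqrt(-14)))/(-80) = (2*(sqrt(2)*(I*sqrt(14)))**3*(-11 + sqrt(2)*(I*sqrt(14))))*(-1/80) = (2*(2*I*sqrt(7))**3*(-11 + 2*I*sqrt(7)))*(-1/80) = (2*(-56*I*sqrt(7))*(-11 + 2*I*sqrt(7)))*(-1/80) = -112*I*sqrt(7)*(-11 + 2*I*sqrt(7))*(-1/80) = 7*I*sqrt(7)*(-11 + 2*I*sqrt(7))/5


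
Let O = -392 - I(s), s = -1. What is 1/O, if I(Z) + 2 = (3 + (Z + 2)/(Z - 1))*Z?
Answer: -2/775 ≈ -0.0025806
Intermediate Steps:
I(Z) = -2 + Z*(3 + (2 + Z)/(-1 + Z)) (I(Z) = -2 + (3 + (Z + 2)/(Z - 1))*Z = -2 + (3 + (2 + Z)/(-1 + Z))*Z = -2 + Z*(3 + (2 + Z)/(-1 + Z)))
O = -775/2 (O = -392 - (2 - 3*(-1) + 4*(-1)**2)/(-1 - 1) = -392 - (2 + 3 + 4*1)/(-2) = -392 - (-1)*(2 + 3 + 4)/2 = -392 - (-1)*9/2 = -392 - 1*(-9/2) = -392 + 9/2 = -775/2 ≈ -387.50)
1/O = 1/(-775/2) = -2/775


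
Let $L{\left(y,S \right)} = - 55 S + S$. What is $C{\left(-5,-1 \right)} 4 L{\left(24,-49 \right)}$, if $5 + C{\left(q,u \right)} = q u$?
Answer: $0$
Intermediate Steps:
$C{\left(q,u \right)} = -5 + q u$
$L{\left(y,S \right)} = - 54 S$
$C{\left(-5,-1 \right)} 4 L{\left(24,-49 \right)} = \left(-5 - -5\right) 4 \left(\left(-54\right) \left(-49\right)\right) = \left(-5 + 5\right) 4 \cdot 2646 = 0 \cdot 4 \cdot 2646 = 0 \cdot 2646 = 0$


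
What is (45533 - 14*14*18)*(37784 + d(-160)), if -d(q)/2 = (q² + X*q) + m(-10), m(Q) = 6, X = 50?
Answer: 108036860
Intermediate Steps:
d(q) = -12 - 100*q - 2*q² (d(q) = -2*((q² + 50*q) + 6) = -2*(6 + q² + 50*q) = -12 - 100*q - 2*q²)
(45533 - 14*14*18)*(37784 + d(-160)) = (45533 - 14*14*18)*(37784 + (-12 - 100*(-160) - 2*(-160)²)) = (45533 - 196*18)*(37784 + (-12 + 16000 - 2*25600)) = (45533 - 3528)*(37784 + (-12 + 16000 - 51200)) = 42005*(37784 - 35212) = 42005*2572 = 108036860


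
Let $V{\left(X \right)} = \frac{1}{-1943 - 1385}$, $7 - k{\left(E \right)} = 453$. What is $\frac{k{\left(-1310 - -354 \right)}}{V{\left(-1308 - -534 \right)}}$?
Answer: $1484288$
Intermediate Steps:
$k{\left(E \right)} = -446$ ($k{\left(E \right)} = 7 - 453 = -446$)
$V{\left(X \right)} = - \frac{1}{3328}$ ($V{\left(X \right)} = \frac{1}{-3328} = - \frac{1}{3328}$)
$\frac{k{\left(-1310 - -354 \right)}}{V{\left(-1308 - -534 \right)}} = - \frac{446}{- \frac{1}{3328}} = \left(-446\right) \left(-3328\right) = 1484288$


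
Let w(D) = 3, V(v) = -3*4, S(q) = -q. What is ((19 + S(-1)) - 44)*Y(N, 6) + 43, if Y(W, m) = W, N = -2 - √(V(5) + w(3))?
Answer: 91 + 72*I ≈ 91.0 + 72.0*I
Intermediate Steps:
V(v) = -12
N = -2 - 3*I (N = -2 - √(-12 + 3) = -2 - √(-9) = -2 - 3*I ≈ -2.0 - 3.0*I)
((19 + S(-1)) - 44)*Y(N, 6) + 43 = ((19 - 1*(-1)) - 44)*(-2 - 3*I) + 43 = ((19 + 1) - 44)*(-2 - 3*I) + 43 = (20 - 44)*(-2 - 3*I) + 43 = -24*(-2 - 3*I) + 43 = (48 + 72*I) + 43 = 91 + 72*I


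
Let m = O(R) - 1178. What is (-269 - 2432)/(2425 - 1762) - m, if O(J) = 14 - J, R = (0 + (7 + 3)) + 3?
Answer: 777650/663 ≈ 1172.9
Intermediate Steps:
R = 13 (R = (0 + 10) + 3 = 10 + 3 = 13)
m = -1177 (m = (14 - 1*13) - 1178 = (14 - 13) - 1178 = 1 - 1178 = -1177)
(-269 - 2432)/(2425 - 1762) - m = (-269 - 2432)/(2425 - 1762) - 1*(-1177) = -2701/663 + 1177 = 777650/663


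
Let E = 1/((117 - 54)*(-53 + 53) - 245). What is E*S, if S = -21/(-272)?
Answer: -3/9520 ≈ -0.00031513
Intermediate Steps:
E = -1/245 (E = 1/(63*0 - 245) = 1/(0 - 245) = 1/(-245) = -1/245 ≈ -0.0040816)
S = 21/272 (S = -21*(-1/272) = 21/272 ≈ 0.077206)
E*S = -1/245*21/272 = -3/9520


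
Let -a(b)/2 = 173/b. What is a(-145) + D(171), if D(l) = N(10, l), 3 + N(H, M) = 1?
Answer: 56/145 ≈ 0.38621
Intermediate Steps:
a(b) = -346/b
N(H, M) = -2 (N(H, M) = -3 + 1 = -2)
D(l) = -2
a(-145) + D(171) = -346/(-145) - 2 = -346*(-1/145) - 2 = 346/145 - 2 = 56/145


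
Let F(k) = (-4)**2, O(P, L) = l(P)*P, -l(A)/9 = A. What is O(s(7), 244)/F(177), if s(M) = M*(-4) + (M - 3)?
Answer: -324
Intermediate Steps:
l(A) = -9*A
s(M) = -3 - 3*M (s(M) = -4*M + (-3 + M) = -3 - 3*M)
O(P, L) = -9*P**2 (O(P, L) = (-9*P)*P = -9*P**2)
F(k) = 16
O(s(7), 244)/F(177) = -9*(-3 - 3*7)**2/16 = -9*(-3 - 21)**2*(1/16) = -9*(-24)**2*(1/16) = -9*576*(1/16) = -5184*1/16 = -324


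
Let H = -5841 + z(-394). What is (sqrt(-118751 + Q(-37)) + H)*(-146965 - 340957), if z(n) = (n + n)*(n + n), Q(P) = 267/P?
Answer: -300122285966 - 487922*I*sqrt(162579998)/37 ≈ -3.0012e+11 - 1.6814e+8*I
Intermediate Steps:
z(n) = 4*n**2 (z(n) = (2*n)*(2*n) = 4*n**2)
H = 615103 (H = -5841 + 4*(-394)**2 = -5841 + 4*155236 = -5841 + 620944 = 615103)
(sqrt(-118751 + Q(-37)) + H)*(-146965 - 340957) = (sqrt(-118751 + 267/(-37)) + 615103)*(-146965 - 340957) = (sqrt(-118751 + 267*(-1/37)) + 615103)*(-487922) = (sqrt(-118751 - 267/37) + 615103)*(-487922) = (sqrt(-4394054/37) + 615103)*(-487922) = (I*sqrt(162579998)/37 + 615103)*(-487922) = (615103 + I*sqrt(162579998)/37)*(-487922) = -300122285966 - 487922*I*sqrt(162579998)/37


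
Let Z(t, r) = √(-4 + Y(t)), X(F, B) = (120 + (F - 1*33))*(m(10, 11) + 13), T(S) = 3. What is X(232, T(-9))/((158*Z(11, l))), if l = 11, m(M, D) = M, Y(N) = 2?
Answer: -7337*I*√2/316 ≈ -32.836*I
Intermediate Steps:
X(F, B) = 2001 + 23*F (X(F, B) = (120 + (F - 1*33))*(10 + 13) = (120 + (F - 33))*23 = (120 + (-33 + F))*23 = (87 + F)*23 = 2001 + 23*F)
Z(t, r) = I*√2 (Z(t, r) = √(-4 + 2) = √(-2) = I*√2)
X(232, T(-9))/((158*Z(11, l))) = (2001 + 23*232)/((158*(I*√2))) = (2001 + 5336)/((158*I*√2)) = 7337*(-I*√2/316) = -7337*I*√2/316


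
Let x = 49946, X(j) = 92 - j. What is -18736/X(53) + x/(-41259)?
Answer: -5065206/10517 ≈ -481.62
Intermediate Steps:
-18736/X(53) + x/(-41259) = -18736/(92 - 1*53) + 49946/(-41259) = -18736/(92 - 53) + 49946*(-1/41259) = -18736/39 - 2938/2427 = -5065206/10517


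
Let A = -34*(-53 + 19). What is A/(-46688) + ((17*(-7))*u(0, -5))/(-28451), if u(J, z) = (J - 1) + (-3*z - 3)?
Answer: 7056309/332080072 ≈ 0.021249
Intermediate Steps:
u(J, z) = -4 + J - 3*z (u(J, z) = (-1 + J) + (-3 - 3*z) = -4 + J - 3*z)
A = 1156 (A = -34*(-34) = 1156)
A/(-46688) + ((17*(-7))*u(0, -5))/(-28451) = 1156/(-46688) + ((17*(-7))*(-4 + 0 - 3*(-5)))/(-28451) = 1156*(-1/46688) - 119*(-4 + 0 + 15)*(-1/28451) = -289/11672 - 119*11*(-1/28451) = -289/11672 - 1309*(-1/28451) = -289/11672 + 1309/28451 = 7056309/332080072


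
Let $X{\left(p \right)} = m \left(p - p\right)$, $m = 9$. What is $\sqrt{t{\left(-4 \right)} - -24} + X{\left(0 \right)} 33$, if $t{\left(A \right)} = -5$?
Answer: $\sqrt{19} \approx 4.3589$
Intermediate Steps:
$X{\left(p \right)} = 0$ ($X{\left(p \right)} = 9 \left(p - p\right) = 9 \cdot 0 = 0$)
$\sqrt{t{\left(-4 \right)} - -24} + X{\left(0 \right)} 33 = \sqrt{-5 - -24} + 0 \cdot 33 = \sqrt{-5 + 24} + 0 = \sqrt{19} + 0 = \sqrt{19}$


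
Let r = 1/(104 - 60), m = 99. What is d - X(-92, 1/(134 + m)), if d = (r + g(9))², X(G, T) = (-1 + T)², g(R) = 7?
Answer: 5079364745/105103504 ≈ 48.327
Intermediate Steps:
r = 1/44 ≈ 0.022727
d = 95481/1936 (d = (1/44 + 7)² = (309/44)² = 95481/1936 ≈ 49.319)
d - X(-92, 1/(134 + m)) = 95481/1936 - (-1 + 1/(134 + 99))² = 95481/1936 - (-1 + 1/233)² = 95481/1936 - (-232/233)² = 95481/1936 - 1*53824/54289 = 95481/1936 - 53824/54289 = 5079364745/105103504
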